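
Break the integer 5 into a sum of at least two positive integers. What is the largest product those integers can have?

Let P[k] be the best product for length k (with at least one cut). For each first piece i, the rest contributes max(k−i, P[k−i]).
P[2] = 1·max(1,0) = 1·1 = 1
P[3] = max(1·2, 2·1) = 2
P[4] = max(1·3, 2·2, 3·1) = 4
P[5] = max(1·4, 2·3, 3·2, 4·1) = 6
One optimal split: 3 + 2; product 3·2 = 6.

6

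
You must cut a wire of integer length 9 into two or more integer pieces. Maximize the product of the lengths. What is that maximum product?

Fill g[k] for k=2..9: at each k try every first piece i and multiply by the better of (k−i) uncut or g[k−i].
g[2] = 1*max(1,0) = 1*1 = 1
g[3] = 1*max(2,1) = 1*2 = 2
g[4] = 2*max(2,1) = 2*2 = 4
g[5] = 2*max(3,2) = 2*3 = 6
g[6] = 3*max(3,2) = 3*3 = 9
g[7] = 2*max(5,6) = 2*6 = 12
g[8] = 2*max(6,9) = 2*9 = 18
g[9] = 3*max(6,9) = 3*9 = 27
One optimal split: 3 + 3 + 3; product 3*3*3 = 27.

27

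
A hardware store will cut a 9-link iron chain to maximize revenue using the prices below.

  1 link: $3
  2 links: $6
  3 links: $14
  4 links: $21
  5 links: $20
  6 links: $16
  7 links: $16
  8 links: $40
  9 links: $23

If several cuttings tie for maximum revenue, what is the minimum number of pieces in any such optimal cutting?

3

Let r[k] be the best obtainable value from length k. For each k, try every first piece i and keep the best of price[i] + r[k−i].
r[1] = 3
r[2] = max(3+3, 6+0) = 6
r[3] = max(3+6, 6+3, 14+0) = 14
r[4] = max(3+14, 6+6, 14+3, 21+0) = 21
r[5] = max(3+21, 6+14, 14+6, 21+3, 20+0) = 24
r[6] = max(3+24, 6+21, 14+14, 21+6, 20+3, 16+0) = 28
r[7] = max(3+28, 6+24, 14+21, …, 16+3, 16+0) = 35
r[8] = max(3+35, 6+28, 14+24, …, 16+3, 40+0) = 42
r[9] = max(3+42, 6+35, 14+28, …, 40+3, 23+0) = 45
Maximum revenue is $45.
Now minimize piece count subject to staying optimal: for each k, pieces[k] = 1 + min over i with p[i]+r[k−i]=r[k] of pieces[k−i].
pieces[6] = 2
pieces[7] = 2
pieces[8] = 2
pieces[9] = 3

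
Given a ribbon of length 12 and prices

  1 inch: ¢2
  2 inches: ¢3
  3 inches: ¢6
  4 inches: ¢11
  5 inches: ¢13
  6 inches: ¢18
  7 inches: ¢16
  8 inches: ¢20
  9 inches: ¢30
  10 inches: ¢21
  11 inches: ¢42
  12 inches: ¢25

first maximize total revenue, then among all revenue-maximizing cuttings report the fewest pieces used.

2

Build r[k] bottom-up: r[k] = max over allowed piece i of (p[i] + r[k−i]).
r[1] = 2
r[2] = max(2+2, 3+0) = 4
r[3] = max(2+4, 3+2, 6+0) = 6
r[4] = max(2+6, 3+4, 6+2, 11+0) = 11
r[5] = max(2+11, 3+6, 6+4, 11+2, 13+0) = 13
r[6] = max(2+13, 3+11, 6+6, 11+4, 13+2, 18+0) = 18
r[7] = max(2+18, 3+13, 6+11, …, 18+2, 16+0) = 20
r[8] = max(2+20, 3+18, 6+13, …, 16+2, 20+0) = 22
r[9] = max(2+22, 3+20, 6+18, …, 20+2, 30+0) = 30
r[10] = max(2+30, 3+22, 6+20, …, 30+2, 21+0) = 32
r[11] = max(2+32, 3+30, 6+22, …, 21+2, 42+0) = 42
r[12] = max(2+42, 3+32, 6+30, …, 42+2, 25+0) = 44
Maximum revenue is ¢44.
Now minimize piece count subject to staying optimal: for each k, pieces[k] = 1 + min over i with p[i]+r[k−i]=r[k] of pieces[k−i].
pieces[9] = 1
pieces[10] = 2
pieces[11] = 1
pieces[12] = 2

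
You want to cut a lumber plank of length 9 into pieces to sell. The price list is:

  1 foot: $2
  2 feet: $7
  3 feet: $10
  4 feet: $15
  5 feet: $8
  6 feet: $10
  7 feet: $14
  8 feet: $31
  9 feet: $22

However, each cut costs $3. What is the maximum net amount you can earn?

30

Consider every possible first cut. net[k] is the best of p[i]+net[k−i] over all sellable i≤k, charging 3 whenever i<k.
net[1] = 2
net[2] = 7
net[3] = 10
net[4] = 15
net[5] = 14  (first piece 1, then net[4]=15)
net[6] = 19  (first piece 2, then net[4]=15)
net[7] = 22  (first piece 3, then net[4]=15)
net[8] = 31
net[9] = 30  (first piece 1, then net[8]=31)
One optimal plan: pieces 8 + 1 (1 cut) → $33 − $3 = $30.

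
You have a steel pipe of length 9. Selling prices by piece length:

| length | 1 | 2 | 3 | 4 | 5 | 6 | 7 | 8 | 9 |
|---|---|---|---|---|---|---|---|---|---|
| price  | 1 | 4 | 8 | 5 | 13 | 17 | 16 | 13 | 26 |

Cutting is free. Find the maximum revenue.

26

Build R[k] bottom-up: R[k] = max over allowed piece i of (p[i] + R[k−i]).
R[1] = 1
R[2] = max(1+1, 4+0) = 4
R[3] = max(1+4, 4+1, 8+0) = 8
R[4] = max(1+8, 4+4, 8+1, 5+0) = 9
R[5] = max(1+9, 4+8, 8+4, 5+1, 13+0) = 13
R[6] = max(1+13, 4+9, 8+8, 5+4, 13+1, 17+0) = 17
R[7] = max(1+17, 4+13, 8+9, …, 17+1, 16+0) = 18
R[8] = max(1+18, 4+17, 8+13, …, 16+1, 13+0) = 21
R[9] = max(1+21, 4+18, 8+17, …, 13+1, 26+0) = 26
Best is to sell the whole 9-meter piece uncut for $26.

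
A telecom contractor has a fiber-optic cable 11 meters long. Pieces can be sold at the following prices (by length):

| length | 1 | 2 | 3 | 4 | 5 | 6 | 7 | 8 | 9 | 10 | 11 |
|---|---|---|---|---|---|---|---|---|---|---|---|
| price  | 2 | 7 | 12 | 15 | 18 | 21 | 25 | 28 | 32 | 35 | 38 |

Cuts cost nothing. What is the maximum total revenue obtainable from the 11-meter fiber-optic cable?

Consider every possible first cut. R[k] is the best of p[i]+R[k−i] over all sellable i≤k.
R[1] = 2
R[2] = max(2+2, 7+0) = 7
R[3] = max(2+7, 7+2, 12+0) = 12
R[4] = max(2+12, 7+7, 12+2, 15+0) = 15
R[5] = max(2+15, 7+12, 12+7, 15+2, 18+0) = 19
R[6] = max(2+19, 7+15, 12+12, 15+7, 18+2, 21+0) = 24
R[7] = max(2+24, 7+19, 12+15, …, 21+2, 25+0) = 27
R[8] = max(2+27, 7+24, 12+19, …, 25+2, 28+0) = 31
R[9] = max(2+31, 7+27, 12+24, …, 28+2, 32+0) = 36
R[10] = max(2+36, 7+31, 12+27, …, 32+2, 35+0) = 39
R[11] = max(2+39, 7+36, 12+31, …, 35+2, 38+0) = 43
One optimal cutting: 3 + 3 + 3 + 2 → $12 + $12 + $12 + $7 = $43.

43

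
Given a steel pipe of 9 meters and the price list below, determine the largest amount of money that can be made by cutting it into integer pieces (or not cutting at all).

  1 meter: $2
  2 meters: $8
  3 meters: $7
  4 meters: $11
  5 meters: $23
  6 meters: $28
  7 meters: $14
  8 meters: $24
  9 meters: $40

40

Consider every possible first cut. v[k] is the best of p[i]+v[k−i] over all sellable i≤k.
v[1] = 2
v[2] = max(2+2, 8+0) = 8
v[3] = max(2+8, 8+2, 7+0) = 10
v[4] = max(2+10, 8+8, 7+2, 11+0) = 16
v[5] = max(2+16, 8+10, 7+8, 11+2, 23+0) = 23
v[6] = max(2+23, 8+16, 7+10, 11+8, 23+2, 28+0) = 28
v[7] = max(2+28, 8+23, 7+16, …, 28+2, 14+0) = 31
v[8] = max(2+31, 8+28, 7+23, …, 14+2, 24+0) = 36
v[9] = max(2+36, 8+31, 7+28, …, 24+2, 40+0) = 40
Best is to sell the whole 9-meter piece uncut for $40.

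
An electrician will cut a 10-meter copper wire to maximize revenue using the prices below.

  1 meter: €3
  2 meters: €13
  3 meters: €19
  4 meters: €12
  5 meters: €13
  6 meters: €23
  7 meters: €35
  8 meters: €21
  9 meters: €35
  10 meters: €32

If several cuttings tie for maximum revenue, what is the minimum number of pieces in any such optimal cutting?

5

Consider every possible first cut. r[k] is the best of p[i]+r[k−i] over all sellable i≤k.
r[1] = 3
r[2] = max(3+3, 13+0) = 13
r[3] = max(3+13, 13+3, 19+0) = 19
r[4] = max(3+19, 13+13, 19+3, 12+0) = 26
r[5] = max(3+26, 13+19, 19+13, 12+3, 13+0) = 32
r[6] = max(3+32, 13+26, 19+19, 12+13, 13+3, 23+0) = 39
r[7] = max(3+39, 13+32, 19+26, …, 23+3, 35+0) = 45
r[8] = max(3+45, 13+39, 19+32, …, 35+3, 21+0) = 52
r[9] = max(3+52, 13+45, 19+39, …, 21+3, 35+0) = 58
r[10] = max(3+58, 13+52, 19+45, …, 35+3, 32+0) = 65
Maximum revenue is €65.
Now minimize piece count subject to staying optimal: for each k, pieces[k] = 1 + min over i with p[i]+r[k−i]=r[k] of pieces[k−i].
pieces[7] = 3
pieces[8] = 4
pieces[9] = 4
pieces[10] = 5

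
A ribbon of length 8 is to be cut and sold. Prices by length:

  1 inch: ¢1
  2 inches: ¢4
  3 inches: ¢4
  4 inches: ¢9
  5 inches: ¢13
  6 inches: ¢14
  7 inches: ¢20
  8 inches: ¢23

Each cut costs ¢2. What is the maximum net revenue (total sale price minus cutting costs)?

Build net[k] bottom-up: net[k] = max over allowed piece i of (p[i] + net[k−i]) − 2 per cut.
net[1] = 1
net[2] = 4
net[3] = 4
net[4] = 9
net[5] = 13
net[6] = 14
net[7] = 20
net[8] = 23
Best is to make no cuts and sell whole for ¢23.

23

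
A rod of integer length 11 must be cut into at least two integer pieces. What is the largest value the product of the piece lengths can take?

54

Define prod[k] = max over 1≤i<k of i · max(k−i, prod[k−i]); the inner max lets the remainder stay uncut if that's better.
prod[2] = 1·max(1,0) = 1·1 = 1
prod[3] = max(1·2, 2·1) = 2
prod[4] = max(1·3, 2·2, 3·1) = 4
prod[5] = max(1·4, 2·3, 3·2, 4·1) = 6
prod[6] = max(1·6, 2·4, 3·3, 4·2, 5·1) = 9
prod[7] = max(1·9, 2·6, 3·4, 4·3, 5·2, 6·1) = 12
prod[8] = max(1·12, 2·9, 3·6, …, 6·2, 7·1) = 18
prod[9] = max(1·18, 2·12, 3·9, …, 7·2, 8·1) = 27
prod[10] = max(1·27, 2·18, 3·12, …, 8·2, 9·1) = 36
prod[11] = max(1·36, 2·27, 3·18, …, 9·2, 10·1) = 54
One optimal split: 3 + 3 + 3 + 2; product 3·3·3·2 = 54.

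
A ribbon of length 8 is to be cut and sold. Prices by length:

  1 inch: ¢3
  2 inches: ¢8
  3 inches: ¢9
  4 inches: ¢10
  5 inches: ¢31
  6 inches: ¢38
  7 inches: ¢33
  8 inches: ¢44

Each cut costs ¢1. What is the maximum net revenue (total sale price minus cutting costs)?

45

Build r[k] bottom-up: r[k] = max over allowed piece i of (p[i] + r[k−i]) − 1 per cut.
r[1] = 3
r[2] = max(3+3-1, 8+0) = 8
r[3] = max(3+8-1, 8+3-1, 9+0) = 10
r[4] = max(3+10-1, 8+8-1, 9+3-1, 10+0) = 15
r[5] = max(3+15-1, 8+10-1, 9+8-1, 10+3-1, 31+0) = 31
r[6] = max(3+31-1, 8+15-1, 9+10-1, 10+8-1, 31+3-1, 38+0) = 38
r[7] = max(3+38-1, 8+31-1, 9+15-1, …, 38+3-1, 33+0) = 40
r[8] = max(3+40-1, 8+38-1, 9+31-1, …, 33+3-1, 44+0) = 45
One optimal plan: pieces 6 + 2 (1 cut) → ¢46 − ¢1 = ¢45.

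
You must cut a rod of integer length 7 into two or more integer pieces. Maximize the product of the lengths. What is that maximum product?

12

Let f[k] be the best product for length k (with at least one cut). For each first piece i, the rest contributes max(k−i, f[k−i]).
f[2] = 1×max(1,0) = 1×1 = 1
f[3] = max(1×2, 2×1) = 2
f[4] = max(1×3, 2×2, 3×1) = 4
f[5] = max(1×4, 2×3, 3×2, 4×1) = 6
f[6] = max(1×6, 2×4, 3×3, 4×2, 5×1) = 9
f[7] = max(1×9, 2×6, 3×4, 4×3, 5×2, 6×1) = 12
One optimal split: 3 + 2 + 2; product 3×2×2 = 12.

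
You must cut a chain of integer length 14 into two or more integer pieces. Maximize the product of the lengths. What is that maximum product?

162

Let g[k] be the best product for length k (with at least one cut). For each first piece i, the rest contributes max(k−i, g[k−i]).
Small cases: g[2]=1, g[3]=2, g[4]=4, g[5]=6, g[6]=9, g[7]=12, g[8]=18, g[9]=27.
g[10] = max(1·27, 2·18, 3·12, …, 8·2, 9·1) = 36
g[11] = max(1·36, 2·27, 3·18, …, 9·2, 10·1) = 54
g[12] = max(1·54, 2·36, 3·27, …, 10·2, 11·1) = 81
g[13] = max(1·81, 2·54, 3·36, …, 11·2, 12·1) = 108
g[14] = max(1·108, 2·81, 3·54, …, 12·2, 13·1) = 162
One optimal split: 3 + 3 + 3 + 3 + 2; product 3·3·3·3·2 = 162.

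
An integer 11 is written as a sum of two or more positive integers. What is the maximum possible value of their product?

54

Let m[k] be the best product for length k (with at least one cut). For each first piece i, the rest contributes max(k−i, m[k−i]).
m[2] = 1·max(1,0) = 1·1 = 1
m[3] = max(1·2, 2·1) = 2
m[4] = max(1·3, 2·2, 3·1) = 4
m[5] = max(1·4, 2·3, 3·2, 4·1) = 6
m[6] = max(1·6, 2·4, 3·3, 4·2, 5·1) = 9
m[7] = max(1·9, 2·6, 3·4, 4·3, 5·2, 6·1) = 12
m[8] = max(1·12, 2·9, 3·6, …, 6·2, 7·1) = 18
m[9] = max(1·18, 2·12, 3·9, …, 7·2, 8·1) = 27
m[10] = max(1·27, 2·18, 3·12, …, 8·2, 9·1) = 36
m[11] = max(1·36, 2·27, 3·18, …, 9·2, 10·1) = 54
One optimal split: 3 + 3 + 3 + 2; product 3·3·3·2 = 54.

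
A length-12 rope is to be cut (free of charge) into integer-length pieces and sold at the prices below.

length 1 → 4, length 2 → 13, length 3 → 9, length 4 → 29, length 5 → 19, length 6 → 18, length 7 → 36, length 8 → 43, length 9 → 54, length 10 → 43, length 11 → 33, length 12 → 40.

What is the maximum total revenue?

87

Build R[k] bottom-up: R[k] = max over allowed piece i of (p[i] + R[k−i]).
R[1] = 4
R[2] = 13
R[3] = 17  (first piece 1, then R[2]=13)
R[4] = 29
R[5] = 33  (first piece 1, then R[4]=29)
R[6] = 42  (first piece 2, then R[4]=29)
R[7] = 46  (first piece 1, then R[6]=42)
R[8] = 58  (first piece 4, then R[4]=29)
R[9] = 62  (first piece 1, then R[8]=58)
R[10] = 71  (first piece 2, then R[8]=58)
R[11] = 75  (first piece 1, then R[10]=71)
R[12] = 87  (first piece 4, then R[8]=58)
One optimal cutting: 4 + 4 + 4 → 29 + 29 + 29 = 87.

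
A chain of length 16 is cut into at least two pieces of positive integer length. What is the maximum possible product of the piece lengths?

324

Let m[k] be the best product for length k (with at least one cut). For each first piece i, the rest contributes max(k−i, m[k−i]).
m[2] = 1·max(1,0) = 1·1 = 1
m[3] = max(1·2, 2·1) = 2
m[4] = max(1·3, 2·2, 3·1) = 4
m[5] = max(1·4, 2·3, 3·2, 4·1) = 6
m[6] = max(1·6, 2·4, 3·3, 4·2, 5·1) = 9
m[7] = max(1·9, 2·6, 3·4, 4·3, 5·2, 6·1) = 12
m[8] = max(1·12, 2·9, 3·6, …, 6·2, 7·1) = 18
m[9] = max(1·18, 2·12, 3·9, …, 7·2, 8·1) = 27
m[10] = max(1·27, 2·18, 3·12, …, 8·2, 9·1) = 36
m[11] = max(1·36, 2·27, 3·18, …, 9·2, 10·1) = 54
m[12] = max(1·54, 2·36, 3·27, …, 10·2, 11·1) = 81
m[13] = max(1·81, 2·54, 3·36, …, 11·2, 12·1) = 108
m[14] = max(1·108, 2·81, 3·54, …, 12·2, 13·1) = 162
m[15] = max(1·162, 2·108, 3·81, …, 13·2, 14·1) = 243
m[16] = max(1·243, 2·162, 3·108, …, 14·2, 15·1) = 324
One optimal split: 3 + 3 + 3 + 3 + 2 + 2; product 3·3·3·3·2·2 = 324.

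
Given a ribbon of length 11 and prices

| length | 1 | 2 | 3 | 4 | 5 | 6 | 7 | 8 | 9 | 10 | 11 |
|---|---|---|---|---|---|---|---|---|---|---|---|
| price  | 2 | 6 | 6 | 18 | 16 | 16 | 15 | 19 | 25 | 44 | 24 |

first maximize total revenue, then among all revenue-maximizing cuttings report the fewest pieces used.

2

Let r[k] be the best obtainable value from length k. For each k, try every first piece i and keep the best of price[i] + r[k−i].
r[1] = 2
r[2] = 6
r[3] = 8  (first piece 1, then r[2]=6)
r[4] = 18
r[5] = 20  (first piece 1, then r[4]=18)
r[6] = 24  (first piece 2, then r[4]=18)
r[7] = 26  (first piece 1, then r[6]=24)
r[8] = 36  (first piece 4, then r[4]=18)
r[9] = 38  (first piece 1, then r[8]=36)
r[10] = 44
r[11] = 46  (first piece 1, then r[10]=44)
Maximum revenue is ¢46.
Now minimize piece count subject to staying optimal: for each k, pieces[k] = 1 + min over i with p[i]+r[k−i]=r[k] of pieces[k−i].
pieces[8] = 2
pieces[9] = 3
pieces[10] = 1
pieces[11] = 2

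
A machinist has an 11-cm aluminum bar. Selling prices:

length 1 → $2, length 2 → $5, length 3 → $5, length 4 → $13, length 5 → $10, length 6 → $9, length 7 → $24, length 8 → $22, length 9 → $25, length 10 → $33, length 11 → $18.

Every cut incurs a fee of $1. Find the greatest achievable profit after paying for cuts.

Build v[k] bottom-up: v[k] = max over allowed piece i of (p[i] + v[k−i]) − 1 per cut.
v[1] = 2
v[2] = max(2+2-1, 5+0) = 5
v[3] = max(2+5-1, 5+2-1, 5+0) = 6
v[4] = max(2+6-1, 5+5-1, 5+2-1, 13+0) = 13
v[5] = max(2+13-1, 5+6-1, 5+5-1, 13+2-1, 10+0) = 14
v[6] = max(2+14-1, 5+13-1, 5+6-1, 13+5-1, 10+2-1, 9+0) = 17
v[7] = max(2+17-1, 5+14-1, 5+13-1, …, 9+2-1, 24+0) = 24
v[8] = max(2+24-1, 5+17-1, 5+14-1, …, 24+2-1, 22+0) = 25
v[9] = max(2+25-1, 5+24-1, 5+17-1, …, 22+2-1, 25+0) = 28
v[10] = max(2+28-1, 5+25-1, 5+24-1, …, 25+2-1, 33+0) = 33
v[11] = max(2+33-1, 5+28-1, 5+25-1, …, 33+2-1, 18+0) = 36
One optimal plan: pieces 7 + 4 (1 cut) → $37 − $1 = $36.

36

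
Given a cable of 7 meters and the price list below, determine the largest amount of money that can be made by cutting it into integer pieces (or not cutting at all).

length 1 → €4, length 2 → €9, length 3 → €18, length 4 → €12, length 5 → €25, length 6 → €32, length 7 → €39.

Consider every possible first cut. r[k] is the best of p[i]+r[k−i] over all sellable i≤k.
r[1] = 4
r[2] = 9
r[3] = 18
r[4] = 22  (first piece 1, then r[3]=18)
r[5] = 27  (first piece 2, then r[3]=18)
r[6] = 36  (first piece 3, then r[3]=18)
r[7] = 40  (first piece 1, then r[6]=36)
One optimal cutting: 3 + 3 + 1 → €18 + €18 + €4 = €40.

40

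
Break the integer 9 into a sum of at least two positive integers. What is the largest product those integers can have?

Fill m[k] for k=2..9: at each k try every first piece i and multiply by the better of (k−i) uncut or m[k−i].
m[2] = 1*max(1,0) = 1*1 = 1
m[3] = 1*max(2,1) = 1*2 = 2
m[4] = 2*max(2,1) = 2*2 = 4
m[5] = 2*max(3,2) = 2*3 = 6
m[6] = 3*max(3,2) = 3*3 = 9
m[7] = 2*max(5,6) = 2*6 = 12
m[8] = 2*max(6,9) = 2*9 = 18
m[9] = 3*max(6,9) = 3*9 = 27
One optimal split: 3 + 3 + 3; product 3*3*3 = 27.

27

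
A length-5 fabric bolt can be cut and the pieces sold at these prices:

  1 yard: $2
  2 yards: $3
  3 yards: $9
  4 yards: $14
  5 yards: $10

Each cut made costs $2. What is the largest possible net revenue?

Consider every possible first cut. net[k] is the best of p[i]+net[k−i] over all sellable i≤k, charging 2 whenever i<k.
net[1] = 2
net[2] = max(2+2-2, 3+0) = 3
net[3] = max(2+3-2, 3+2-2, 9+0) = 9
net[4] = max(2+9-2, 3+3-2, 9+2-2, 14+0) = 14
net[5] = max(2+14-2, 3+9-2, 9+3-2, 14+2-2, 10+0) = 14
One optimal plan: pieces 4 + 1 (1 cut) → $16 − $2 = $14.

14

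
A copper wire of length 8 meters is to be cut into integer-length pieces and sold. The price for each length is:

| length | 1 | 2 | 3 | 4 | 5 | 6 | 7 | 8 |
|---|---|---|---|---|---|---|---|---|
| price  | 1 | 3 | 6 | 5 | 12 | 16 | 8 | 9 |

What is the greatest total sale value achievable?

19

Consider every possible first cut. R[k] is the best of p[i]+R[k−i] over all sellable i≤k.
R[1] = 1
R[2] = 3
R[3] = 6
R[4] = 7  (first piece 1, then R[3]=6)
R[5] = 12
R[6] = 16
R[7] = 17  (first piece 1, then R[6]=16)
R[8] = 19  (first piece 2, then R[6]=16)
One optimal cutting: 6 + 2 → €16 + €3 = €19.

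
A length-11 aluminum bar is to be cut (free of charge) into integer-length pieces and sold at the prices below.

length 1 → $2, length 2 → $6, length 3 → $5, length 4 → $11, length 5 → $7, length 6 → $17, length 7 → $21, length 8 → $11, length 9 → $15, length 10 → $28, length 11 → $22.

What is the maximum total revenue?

33

Let r[k] be the best obtainable value from length k. For each k, try every first piece i and keep the best of price[i] + r[k−i].
r[1] = 2
r[2] = 6
r[3] = 8  (first piece 1, then r[2]=6)
r[4] = 12  (first piece 2, then r[2]=6)
r[5] = 14  (first piece 1, then r[4]=12)
r[6] = 18  (first piece 2, then r[4]=12)
r[7] = 21
r[8] = 24  (first piece 2, then r[6]=18)
r[9] = 27  (first piece 2, then r[7]=21)
r[10] = 30  (first piece 2, then r[8]=24)
r[11] = 33  (first piece 2, then r[9]=27)
One optimal cutting: 7 + 2 + 2 → $21 + $6 + $6 = $33.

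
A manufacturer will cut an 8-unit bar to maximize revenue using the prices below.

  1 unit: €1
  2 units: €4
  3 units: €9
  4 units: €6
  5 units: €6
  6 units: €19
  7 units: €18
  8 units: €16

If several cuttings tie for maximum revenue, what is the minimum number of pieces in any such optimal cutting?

2

Consider every possible first cut. r[k] is the best of p[i]+r[k−i] over all sellable i≤k.
r[1] = 1
r[2] = 4
r[3] = 9
r[4] = 10  (first piece 1, then r[3]=9)
r[5] = 13  (first piece 2, then r[3]=9)
r[6] = 19
r[7] = 20  (first piece 1, then r[6]=19)
r[8] = 23  (first piece 2, then r[6]=19)
Maximum revenue is €23.
Now minimize piece count subject to staying optimal: for each k, pieces[k] = 1 + min over i with p[i]+r[k−i]=r[k] of pieces[k−i].
pieces[5] = 2
pieces[6] = 1
pieces[7] = 2
pieces[8] = 2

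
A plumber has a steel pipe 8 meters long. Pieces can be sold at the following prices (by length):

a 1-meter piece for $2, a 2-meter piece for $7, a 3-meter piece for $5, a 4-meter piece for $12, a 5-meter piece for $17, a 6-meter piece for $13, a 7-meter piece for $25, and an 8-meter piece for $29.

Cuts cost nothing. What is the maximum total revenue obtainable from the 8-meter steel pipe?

29

Consider every possible first cut. R[k] is the best of p[i]+R[k−i] over all sellable i≤k.
R[1] = 2
R[2] = max(2+2, 7+0) = 7
R[3] = max(2+7, 7+2, 5+0) = 9
R[4] = max(2+9, 7+7, 5+2, 12+0) = 14
R[5] = max(2+14, 7+9, 5+7, 12+2, 17+0) = 17
R[6] = max(2+17, 7+14, 5+9, 12+7, 17+2, 13+0) = 21
R[7] = max(2+21, 7+17, 5+14, …, 13+2, 25+0) = 25
R[8] = max(2+25, 7+21, 5+17, …, 25+2, 29+0) = 29
Best is to sell the whole 8-meter piece uncut for $29.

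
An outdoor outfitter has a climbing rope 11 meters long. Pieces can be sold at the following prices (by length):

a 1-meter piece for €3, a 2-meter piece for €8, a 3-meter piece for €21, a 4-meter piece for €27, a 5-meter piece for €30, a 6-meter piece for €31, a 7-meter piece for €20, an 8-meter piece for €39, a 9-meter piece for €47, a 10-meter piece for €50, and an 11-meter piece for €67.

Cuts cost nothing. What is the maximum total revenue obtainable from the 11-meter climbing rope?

Let R[k] be the best obtainable value from length k. For each k, try every first piece i and keep the best of price[i] + R[k−i].
R[1] = 3
R[2] = 8
R[3] = 21
R[4] = 27
R[5] = 30  (first piece 1, then R[4]=27)
R[6] = 42  (first piece 3, then R[3]=21)
R[7] = 48  (first piece 3, then R[4]=27)
R[8] = 54  (first piece 4, then R[4]=27)
R[9] = 63  (first piece 3, then R[6]=42)
R[10] = 69  (first piece 3, then R[7]=48)
R[11] = 75  (first piece 3, then R[8]=54)
One optimal cutting: 4 + 4 + 3 → €27 + €27 + €21 = €75.

75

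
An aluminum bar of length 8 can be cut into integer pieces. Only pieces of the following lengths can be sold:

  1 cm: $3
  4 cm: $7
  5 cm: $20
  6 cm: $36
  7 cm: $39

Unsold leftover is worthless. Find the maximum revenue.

42

Consider every possible first cut. f[k] is the best of p[i]+f[k−i] over all sellable i≤k.
f[1] = 3
f[2] = 6  (first piece 1, then f[1]=3)
f[3] = 9  (first piece 1, then f[2]=6)
f[4] = max(3+9, 7+0) = 12
f[5] = max(3+12, 7+3, 20+0) = 20
f[6] = max(3+20, 7+6, 20+3, 36+0) = 36
f[7] = max(3+36, 7+9, 20+6, 36+3, 39+0) = 39
f[8] = max(3+39, 7+12, 20+9, 36+6, 39+3) = 42
One optimal cutting: 6 + 1 + 1 → $42.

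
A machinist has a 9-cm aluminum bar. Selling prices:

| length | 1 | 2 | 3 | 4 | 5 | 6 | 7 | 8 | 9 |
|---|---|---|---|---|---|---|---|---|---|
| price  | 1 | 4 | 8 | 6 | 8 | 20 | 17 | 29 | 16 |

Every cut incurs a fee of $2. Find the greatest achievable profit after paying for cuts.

Build v[k] bottom-up: v[k] = max over allowed piece i of (p[i] + v[k−i]) − 2 per cut.
v[1] = 1
v[2] = max(1+1-2, 4+0) = 4
v[3] = max(1+4-2, 4+1-2, 8+0) = 8
v[4] = max(1+8-2, 4+4-2, 8+1-2, 6+0) = 7
v[5] = max(1+7-2, 4+8-2, 8+4-2, 6+1-2, 8+0) = 10
v[6] = max(1+10-2, 4+7-2, 8+8-2, 6+4-2, 8+1-2, 20+0) = 20
v[7] = max(1+20-2, 4+10-2, 8+7-2, …, 20+1-2, 17+0) = 19
v[8] = max(1+19-2, 4+20-2, 8+10-2, …, 17+1-2, 29+0) = 29
v[9] = max(1+29-2, 4+19-2, 8+20-2, …, 29+1-2, 16+0) = 28
One optimal plan: pieces 8 + 1 (1 cut) → $30 − $2 = $28.

28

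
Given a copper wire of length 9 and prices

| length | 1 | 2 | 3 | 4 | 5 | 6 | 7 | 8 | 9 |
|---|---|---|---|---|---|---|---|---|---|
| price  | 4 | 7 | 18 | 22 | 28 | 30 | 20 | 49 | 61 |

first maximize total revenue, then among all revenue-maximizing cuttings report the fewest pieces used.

Let r[k] be the best obtainable value from length k. For each k, try every first piece i and keep the best of price[i] + r[k−i].
r[1] = 4
r[2] = max(4+4, 7+0) = 8
r[3] = max(4+8, 7+4, 18+0) = 18
r[4] = max(4+18, 7+8, 18+4, 22+0) = 22
r[5] = max(4+22, 7+18, 18+8, 22+4, 28+0) = 28
r[6] = max(4+28, 7+22, 18+18, 22+8, 28+4, 30+0) = 36
r[7] = max(4+36, 7+28, 18+22, …, 30+4, 20+0) = 40
r[8] = max(4+40, 7+36, 18+28, …, 20+4, 49+0) = 49
r[9] = max(4+49, 7+40, 18+36, …, 49+4, 61+0) = 61
Maximum revenue is €61.
Now minimize piece count subject to staying optimal: for each k, pieces[k] = 1 + min over i with p[i]+r[k−i]=r[k] of pieces[k−i].
pieces[6] = 2
pieces[7] = 2
pieces[8] = 1
pieces[9] = 1

1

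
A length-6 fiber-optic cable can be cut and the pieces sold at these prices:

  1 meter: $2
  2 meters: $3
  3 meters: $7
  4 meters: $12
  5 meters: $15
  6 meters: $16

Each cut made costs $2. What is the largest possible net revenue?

Build v[k] bottom-up: v[k] = max over allowed piece i of (p[i] + v[k−i]) − 2 per cut.
v[1] = 2
v[2] = max(2+2-2, 3+0) = 3
v[3] = max(2+3-2, 3+2-2, 7+0) = 7
v[4] = max(2+7-2, 3+3-2, 7+2-2, 12+0) = 12
v[5] = max(2+12-2, 3+7-2, 7+3-2, 12+2-2, 15+0) = 15
v[6] = max(2+15-2, 3+12-2, 7+7-2, 12+3-2, 15+2-2, 16+0) = 16
Best is to make no cuts and sell whole for $16.

16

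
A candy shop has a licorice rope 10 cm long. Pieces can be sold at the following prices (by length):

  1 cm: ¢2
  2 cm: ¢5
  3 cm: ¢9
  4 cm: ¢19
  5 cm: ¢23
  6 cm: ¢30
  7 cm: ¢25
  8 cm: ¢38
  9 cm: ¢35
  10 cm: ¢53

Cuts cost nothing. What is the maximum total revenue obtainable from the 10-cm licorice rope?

Build best[k] bottom-up: best[k] = max over allowed piece i of (p[i] + best[k−i]).
best[1] = 2
best[2] = max(2+2, 5+0) = 5
best[3] = max(2+5, 5+2, 9+0) = 9
best[4] = max(2+9, 5+5, 9+2, 19+0) = 19
best[5] = max(2+19, 5+9, 9+5, 19+2, 23+0) = 23
best[6] = max(2+23, 5+19, 9+9, 19+5, 23+2, 30+0) = 30
best[7] = max(2+30, 5+23, 9+19, …, 30+2, 25+0) = 32
best[8] = max(2+32, 5+30, 9+23, …, 25+2, 38+0) = 38
best[9] = max(2+38, 5+32, 9+30, …, 38+2, 35+0) = 42
best[10] = max(2+42, 5+38, 9+32, …, 35+2, 53+0) = 53
Best is to sell the whole 10-cm piece uncut for ¢53.

53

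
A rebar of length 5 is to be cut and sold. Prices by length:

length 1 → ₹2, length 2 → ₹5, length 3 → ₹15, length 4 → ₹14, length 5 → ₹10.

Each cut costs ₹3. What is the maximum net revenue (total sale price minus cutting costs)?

Build r[k] bottom-up: r[k] = max over allowed piece i of (p[i] + r[k−i]) − 3 per cut.
r[1] = 2
r[2] = max(2+2-3, 5+0) = 5
r[3] = max(2+5-3, 5+2-3, 15+0) = 15
r[4] = max(2+15-3, 5+5-3, 15+2-3, 14+0) = 14
r[5] = max(2+14-3, 5+15-3, 15+5-3, 14+2-3, 10+0) = 17
One optimal plan: pieces 3 + 2 (1 cut) → ₹20 − ₹3 = ₹17.

17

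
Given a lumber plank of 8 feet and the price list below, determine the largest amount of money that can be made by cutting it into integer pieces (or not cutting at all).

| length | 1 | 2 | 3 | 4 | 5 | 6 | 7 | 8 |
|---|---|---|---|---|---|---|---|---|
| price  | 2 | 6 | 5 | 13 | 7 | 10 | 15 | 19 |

26

Build R[k] bottom-up: R[k] = max over allowed piece i of (p[i] + R[k−i]).
R[1] = 2
R[2] = max(2+2, 6+0) = 6
R[3] = max(2+6, 6+2, 5+0) = 8
R[4] = max(2+8, 6+6, 5+2, 13+0) = 13
R[5] = max(2+13, 6+8, 5+6, 13+2, 7+0) = 15
R[6] = max(2+15, 6+13, 5+8, 13+6, 7+2, 10+0) = 19
R[7] = max(2+19, 6+15, 5+13, …, 10+2, 15+0) = 21
R[8] = max(2+21, 6+19, 5+15, …, 15+2, 19+0) = 26
One optimal cutting: 4 + 4 → $13 + $13 = $26.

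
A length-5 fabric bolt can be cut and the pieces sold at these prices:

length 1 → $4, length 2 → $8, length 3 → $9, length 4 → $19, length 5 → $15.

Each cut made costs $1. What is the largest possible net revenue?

22

Build net[k] bottom-up: net[k] = max over allowed piece i of (p[i] + net[k−i]) − 1 per cut.
net[1] = 4
net[2] = max(4+4-1, 8+0) = 8
net[3] = max(4+8-1, 8+4-1, 9+0) = 11
net[4] = max(4+11-1, 8+8-1, 9+4-1, 19+0) = 19
net[5] = max(4+19-1, 8+11-1, 9+8-1, 19+4-1, 15+0) = 22
One optimal plan: pieces 4 + 1 (1 cut) → $23 − $1 = $22.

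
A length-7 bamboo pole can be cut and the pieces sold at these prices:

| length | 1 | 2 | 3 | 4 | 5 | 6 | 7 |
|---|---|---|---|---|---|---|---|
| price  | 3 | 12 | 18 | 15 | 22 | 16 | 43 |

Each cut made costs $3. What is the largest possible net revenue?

Build r[k] bottom-up: r[k] = max over allowed piece i of (p[i] + r[k−i]) − 3 per cut.
r[1] = 3
r[2] = 12
r[3] = 18
r[4] = 21  (first piece 2, then r[2]=12)
r[5] = 27  (first piece 2, then r[3]=18)
r[6] = 33  (first piece 3, then r[3]=18)
r[7] = 43
Best is to make no cuts and sell whole for $43.

43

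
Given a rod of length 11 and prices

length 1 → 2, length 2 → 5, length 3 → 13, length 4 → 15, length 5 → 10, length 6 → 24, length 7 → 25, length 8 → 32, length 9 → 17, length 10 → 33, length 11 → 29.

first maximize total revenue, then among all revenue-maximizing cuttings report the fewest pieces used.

Let r[k] be the best obtainable value from length k. For each k, try every first piece i and keep the best of price[i] + r[k−i].
r[1] = 2
r[2] = 5
r[3] = 13
r[4] = 15  (first piece 1, then r[3]=13)
r[5] = 18  (first piece 2, then r[3]=13)
r[6] = 26  (first piece 3, then r[3]=13)
r[7] = 28  (first piece 1, then r[6]=26)
r[8] = 32
r[9] = 39  (first piece 3, then r[6]=26)
r[10] = 41  (first piece 1, then r[9]=39)
r[11] = 45  (first piece 3, then r[8]=32)
Maximum revenue is 45.
Now minimize piece count subject to staying optimal: for each k, pieces[k] = 1 + min over i with p[i]+r[k−i]=r[k] of pieces[k−i].
pieces[8] = 1
pieces[9] = 3
pieces[10] = 3
pieces[11] = 2

2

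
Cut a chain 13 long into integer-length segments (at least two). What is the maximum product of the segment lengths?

Define m[k] = max over 1≤i<k of i · max(k−i, m[k−i]); the inner max lets the remainder stay uncut if that's better.
Small cases: m[2]=1, m[3]=2, m[4]=4, m[5]=6, m[6]=9, m[7]=12, m[8]=18.
m[9] = max(1·18, 2·12, 3·9, …, 7·2, 8·1) = 27
m[10] = max(1·27, 2·18, 3·12, …, 8·2, 9·1) = 36
m[11] = max(1·36, 2·27, 3·18, …, 9·2, 10·1) = 54
m[12] = max(1·54, 2·36, 3·27, …, 10·2, 11·1) = 81
m[13] = max(1·81, 2·54, 3·36, …, 11·2, 12·1) = 108
One optimal split: 3 + 3 + 3 + 2 + 2; product 3·3·3·2·2 = 108.

108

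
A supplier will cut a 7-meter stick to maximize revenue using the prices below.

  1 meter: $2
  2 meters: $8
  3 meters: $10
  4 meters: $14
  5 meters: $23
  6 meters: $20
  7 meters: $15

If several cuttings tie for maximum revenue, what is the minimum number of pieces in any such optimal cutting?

2

Consider every possible first cut. r[k] is the best of p[i]+r[k−i] over all sellable i≤k.
r[1] = 2
r[2] = 8
r[3] = 10  (first piece 1, then r[2]=8)
r[4] = 16  (first piece 2, then r[2]=8)
r[5] = 23
r[6] = 25  (first piece 1, then r[5]=23)
r[7] = 31  (first piece 2, then r[5]=23)
Maximum revenue is $31.
Now minimize piece count subject to staying optimal: for each k, pieces[k] = 1 + min over i with p[i]+r[k−i]=r[k] of pieces[k−i].
pieces[4] = 2
pieces[5] = 1
pieces[6] = 2
pieces[7] = 2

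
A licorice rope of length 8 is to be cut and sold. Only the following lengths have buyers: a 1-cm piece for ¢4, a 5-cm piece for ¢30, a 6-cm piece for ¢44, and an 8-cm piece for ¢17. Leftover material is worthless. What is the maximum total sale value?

52

Let r[k] be the best obtainable value from length k. For each k, try every first piece i and keep the best of price[i] + r[k−i].
r[1] = 4
r[2] = 8  (first piece 1, then r[1]=4)
r[3] = 12  (first piece 1, then r[2]=8)
r[4] = 16  (first piece 1, then r[3]=12)
r[5] = max(4+16, 30+0) = 30
r[6] = max(4+30, 30+4, 44+0) = 44
r[7] = max(4+44, 30+8, 44+4) = 48
r[8] = max(4+48, 30+12, 44+8, 17+0) = 52
One optimal cutting: 6 + 1 + 1 → ¢52.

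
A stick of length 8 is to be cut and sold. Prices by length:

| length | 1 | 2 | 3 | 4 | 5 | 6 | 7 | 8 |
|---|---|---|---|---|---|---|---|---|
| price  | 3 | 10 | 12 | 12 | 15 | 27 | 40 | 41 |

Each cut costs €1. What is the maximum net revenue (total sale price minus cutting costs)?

Let v[k] be the best obtainable value from length k. For each k, try every first piece i and keep the best of price[i] + v[k−i] minus the 1 cut fee when i<k.
v[1] = 3
v[2] = max(3+3-1, 10+0) = 10
v[3] = max(3+10-1, 10+3-1, 12+0) = 12
v[4] = max(3+12-1, 10+10-1, 12+3-1, 12+0) = 19
v[5] = max(3+19-1, 10+12-1, 12+10-1, 12+3-1, 15+0) = 21
v[6] = max(3+21-1, 10+19-1, 12+12-1, 12+10-1, 15+3-1, 27+0) = 28
v[7] = max(3+28-1, 10+21-1, 12+19-1, …, 27+3-1, 40+0) = 40
v[8] = max(3+40-1, 10+28-1, 12+21-1, …, 40+3-1, 41+0) = 42
One optimal plan: pieces 7 + 1 (1 cut) → €43 − €1 = €42.

42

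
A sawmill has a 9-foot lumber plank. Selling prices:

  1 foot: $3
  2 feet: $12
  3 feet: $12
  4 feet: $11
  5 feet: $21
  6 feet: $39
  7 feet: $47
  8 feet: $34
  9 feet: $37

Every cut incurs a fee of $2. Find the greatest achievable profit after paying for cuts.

Build r[k] bottom-up: r[k] = max over allowed piece i of (p[i] + r[k−i]) − 2 per cut.
r[1] = 3
r[2] = max(3+3-2, 12+0) = 12
r[3] = max(3+12-2, 12+3-2, 12+0) = 13
r[4] = max(3+13-2, 12+12-2, 12+3-2, 11+0) = 22
r[5] = max(3+22-2, 12+13-2, 12+12-2, 11+3-2, 21+0) = 23
r[6] = max(3+23-2, 12+22-2, 12+13-2, 11+12-2, 21+3-2, 39+0) = 39
r[7] = max(3+39-2, 12+23-2, 12+22-2, …, 39+3-2, 47+0) = 47
r[8] = max(3+47-2, 12+39-2, 12+23-2, …, 47+3-2, 34+0) = 49
r[9] = max(3+49-2, 12+47-2, 12+39-2, …, 34+3-2, 37+0) = 57
One optimal plan: pieces 7 + 2 (1 cut) → $59 − $2 = $57.

57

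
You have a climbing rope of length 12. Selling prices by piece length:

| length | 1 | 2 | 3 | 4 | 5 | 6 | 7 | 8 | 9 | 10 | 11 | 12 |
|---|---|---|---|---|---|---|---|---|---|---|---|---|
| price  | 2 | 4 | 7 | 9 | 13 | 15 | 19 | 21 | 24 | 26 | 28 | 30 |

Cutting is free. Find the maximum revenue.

Build v[k] bottom-up: v[k] = max over allowed piece i of (p[i] + v[k−i]).
v[1] = 2
v[2] = max(2+2, 4+0) = 4
v[3] = max(2+4, 4+2, 7+0) = 7
v[4] = max(2+7, 4+4, 7+2, 9+0) = 9
v[5] = max(2+9, 4+7, 7+4, 9+2, 13+0) = 13
v[6] = max(2+13, 4+9, 7+7, 9+4, 13+2, 15+0) = 15
v[7] = max(2+15, 4+13, 7+9, …, 15+2, 19+0) = 19
v[8] = max(2+19, 4+15, 7+13, …, 19+2, 21+0) = 21
v[9] = max(2+21, 4+19, 7+15, …, 21+2, 24+0) = 24
v[10] = max(2+24, 4+21, 7+19, …, 24+2, 26+0) = 26
v[11] = max(2+26, 4+24, 7+21, …, 26+2, 28+0) = 28
v[12] = max(2+28, 4+26, 7+24, …, 28+2, 30+0) = 32
One optimal cutting: 7 + 5 → €19 + €13 = €32.

32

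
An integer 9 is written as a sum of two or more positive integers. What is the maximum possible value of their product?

27

Fill P[k] for k=2..9: at each k try every first piece i and multiply by the better of (k−i) uncut or P[k−i].
P[2] = 1*max(1,0) = 1*1 = 1
P[3] = 1*max(2,1) = 1*2 = 2
P[4] = 2*max(2,1) = 2*2 = 4
P[5] = 2*max(3,2) = 2*3 = 6
P[6] = 3*max(3,2) = 3*3 = 9
P[7] = 2*max(5,6) = 2*6 = 12
P[8] = 2*max(6,9) = 2*9 = 18
P[9] = 3*max(6,9) = 3*9 = 27
One optimal split: 3 + 3 + 3; product 3*3*3 = 27.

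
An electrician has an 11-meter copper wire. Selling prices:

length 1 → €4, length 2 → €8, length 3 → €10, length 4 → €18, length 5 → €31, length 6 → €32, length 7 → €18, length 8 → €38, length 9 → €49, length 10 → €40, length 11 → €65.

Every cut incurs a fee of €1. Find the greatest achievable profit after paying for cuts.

65

Let net[k] be the best obtainable value from length k. For each k, try every first piece i and keep the best of price[i] + net[k−i] minus the 1 cut fee when i<k.
net[1] = 4
net[2] = max(4+4-1, 8+0) = 8
net[3] = max(4+8-1, 8+4-1, 10+0) = 11
net[4] = max(4+11-1, 8+8-1, 10+4-1, 18+0) = 18
net[5] = max(4+18-1, 8+11-1, 10+8-1, 18+4-1, 31+0) = 31
net[6] = max(4+31-1, 8+18-1, 10+11-1, 18+8-1, 31+4-1, 32+0) = 34
net[7] = max(4+34-1, 8+31-1, 10+18-1, …, 32+4-1, 18+0) = 38
net[8] = max(4+38-1, 8+34-1, 10+31-1, …, 18+4-1, 38+0) = 41
net[9] = max(4+41-1, 8+38-1, 10+34-1, …, 38+4-1, 49+0) = 49
net[10] = max(4+49-1, 8+41-1, 10+38-1, …, 49+4-1, 40+0) = 61
net[11] = max(4+61-1, 8+49-1, 10+41-1, …, 40+4-1, 65+0) = 65
Best is to make no cuts and sell whole for €65.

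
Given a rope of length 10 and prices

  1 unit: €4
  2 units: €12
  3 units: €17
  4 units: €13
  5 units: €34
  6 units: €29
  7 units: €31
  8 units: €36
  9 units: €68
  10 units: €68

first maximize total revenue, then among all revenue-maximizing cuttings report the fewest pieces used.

Build r[k] bottom-up: r[k] = max over allowed piece i of (p[i] + r[k−i]).
r[1] = 4
r[2] = max(4+4, 12+0) = 12
r[3] = max(4+12, 12+4, 17+0) = 17
r[4] = max(4+17, 12+12, 17+4, 13+0) = 24
r[5] = max(4+24, 12+17, 17+12, 13+4, 34+0) = 34
r[6] = max(4+34, 12+24, 17+17, 13+12, 34+4, 29+0) = 38
r[7] = max(4+38, 12+34, 17+24, …, 29+4, 31+0) = 46
r[8] = max(4+46, 12+38, 17+34, …, 31+4, 36+0) = 51
r[9] = max(4+51, 12+46, 17+38, …, 36+4, 68+0) = 68
r[10] = max(4+68, 12+51, 17+46, …, 68+4, 68+0) = 72
Maximum revenue is €72.
Now minimize piece count subject to staying optimal: for each k, pieces[k] = 1 + min over i with p[i]+r[k−i]=r[k] of pieces[k−i].
pieces[7] = 2
pieces[8] = 2
pieces[9] = 1
pieces[10] = 2

2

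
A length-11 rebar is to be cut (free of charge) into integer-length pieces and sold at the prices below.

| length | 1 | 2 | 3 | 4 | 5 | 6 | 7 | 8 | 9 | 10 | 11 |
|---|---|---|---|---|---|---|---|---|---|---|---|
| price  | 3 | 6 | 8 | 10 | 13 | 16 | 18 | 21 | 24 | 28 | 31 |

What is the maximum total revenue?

33

Let R[k] be the best obtainable value from length k. For each k, try every first piece i and keep the best of price[i] + R[k−i].
R[1] = 3
R[2] = 6  (first piece 1, then R[1]=3)
R[3] = 9  (first piece 1, then R[2]=6)
R[4] = 12  (first piece 1, then R[3]=9)
R[5] = 15  (first piece 1, then R[4]=12)
R[6] = 18  (first piece 1, then R[5]=15)
R[7] = 21  (first piece 1, then R[6]=18)
R[8] = 24  (first piece 1, then R[7]=21)
R[9] = 27  (first piece 1, then R[8]=24)
R[10] = 30  (first piece 1, then R[9]=27)
R[11] = 33  (first piece 1, then R[10]=30)
One optimal cutting: 1 + 1 + 1 + 1 + 1 + 1 + 1 + 1 + 1 + 1 + 1 → ₹3 + ₹3 + ₹3 + ₹3 + ₹3 + ₹3 + ₹3 + ₹3 + ₹3 + ₹3 + ₹3 = ₹33.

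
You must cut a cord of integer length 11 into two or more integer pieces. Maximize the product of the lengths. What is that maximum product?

54

Define prod[k] = max over 1≤i<k of i · max(k−i, prod[k−i]); the inner max lets the remainder stay uncut if that's better.
prod[2] = 1×max(1,0) = 1×1 = 1
prod[3] = 1×max(2,1) = 1×2 = 2
prod[4] = 2×max(2,1) = 2×2 = 4
prod[5] = 2×max(3,2) = 2×3 = 6
prod[6] = 3×max(3,2) = 3×3 = 9
prod[7] = 2×max(5,6) = 2×6 = 12
prod[8] = 2×max(6,9) = 2×9 = 18
prod[9] = 3×max(6,9) = 3×9 = 27
prod[10] = 2×max(8,18) = 2×18 = 36
prod[11] = 2×max(9,27) = 2×27 = 54
One optimal split: 3 + 3 + 3 + 2; product 3×3×3×2 = 54.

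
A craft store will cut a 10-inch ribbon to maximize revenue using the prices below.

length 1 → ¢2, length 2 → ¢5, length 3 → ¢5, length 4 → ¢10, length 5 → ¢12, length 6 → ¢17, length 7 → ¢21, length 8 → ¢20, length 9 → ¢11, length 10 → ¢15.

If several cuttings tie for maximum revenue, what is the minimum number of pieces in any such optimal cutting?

Consider every possible first cut. r[k] is the best of p[i]+r[k−i] over all sellable i≤k.
r[1] = 2
r[2] = max(2+2, 5+0) = 5
r[3] = max(2+5, 5+2, 5+0) = 7
r[4] = max(2+7, 5+5, 5+2, 10+0) = 10
r[5] = max(2+10, 5+7, 5+5, 10+2, 12+0) = 12
r[6] = max(2+12, 5+10, 5+7, 10+5, 12+2, 17+0) = 17
r[7] = max(2+17, 5+12, 5+10, …, 17+2, 21+0) = 21
r[8] = max(2+21, 5+17, 5+12, …, 21+2, 20+0) = 23
r[9] = max(2+23, 5+21, 5+17, …, 20+2, 11+0) = 26
r[10] = max(2+26, 5+23, 5+21, …, 11+2, 15+0) = 28
Maximum revenue is ¢28.
Now minimize piece count subject to staying optimal: for each k, pieces[k] = 1 + min over i with p[i]+r[k−i]=r[k] of pieces[k−i].
pieces[7] = 1
pieces[8] = 2
pieces[9] = 2
pieces[10] = 3

3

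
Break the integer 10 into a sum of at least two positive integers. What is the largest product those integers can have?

Let f[k] be the best product for length k (with at least one cut). For each first piece i, the rest contributes max(k−i, f[k−i]).
f[2] = 1·max(1,0) = 1·1 = 1
f[3] = 1·max(2,1) = 1·2 = 2
f[4] = 2·max(2,1) = 2·2 = 4
f[5] = 2·max(3,2) = 2·3 = 6
f[6] = 3·max(3,2) = 3·3 = 9
f[7] = 2·max(5,6) = 2·6 = 12
f[8] = 2·max(6,9) = 2·9 = 18
f[9] = 3·max(6,9) = 3·9 = 27
f[10] = 2·max(8,18) = 2·18 = 36
One optimal split: 3 + 3 + 2 + 2; product 3·3·2·2 = 36.

36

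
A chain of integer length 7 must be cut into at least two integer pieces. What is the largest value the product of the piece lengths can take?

Define P[k] = max over 1≤i<k of i · max(k−i, P[k−i]); the inner max lets the remainder stay uncut if that's better.
P[2] = 1·max(1,0) = 1·1 = 1
P[3] = max(1·2, 2·1) = 2
P[4] = max(1·3, 2·2, 3·1) = 4
P[5] = max(1·4, 2·3, 3·2, 4·1) = 6
P[6] = max(1·6, 2·4, 3·3, 4·2, 5·1) = 9
P[7] = max(1·9, 2·6, 3·4, 4·3, 5·2, 6·1) = 12
One optimal split: 3 + 2 + 2; product 3·2·2 = 12.

12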